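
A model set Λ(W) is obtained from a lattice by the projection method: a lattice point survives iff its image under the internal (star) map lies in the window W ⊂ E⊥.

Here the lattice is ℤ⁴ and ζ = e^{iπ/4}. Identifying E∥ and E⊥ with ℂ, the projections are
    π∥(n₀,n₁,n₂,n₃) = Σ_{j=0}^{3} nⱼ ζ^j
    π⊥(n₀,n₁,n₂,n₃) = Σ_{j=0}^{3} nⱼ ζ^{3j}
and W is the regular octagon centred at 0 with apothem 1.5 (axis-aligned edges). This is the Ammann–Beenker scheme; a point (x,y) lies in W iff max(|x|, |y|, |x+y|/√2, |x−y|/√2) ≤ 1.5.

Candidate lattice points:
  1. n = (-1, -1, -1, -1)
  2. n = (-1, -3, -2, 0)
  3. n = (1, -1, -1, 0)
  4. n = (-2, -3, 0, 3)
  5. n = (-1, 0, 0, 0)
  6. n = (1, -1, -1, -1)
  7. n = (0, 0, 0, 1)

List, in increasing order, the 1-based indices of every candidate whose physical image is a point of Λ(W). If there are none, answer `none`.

1, 2, 5, 6, 7

π⊥(n) = n₀ + n₁ζ³ + n₂ζ⁶ + n₃ζ⁹ where ζ = e^{iπ/4}.
#1 (-1, -1, -1, -1): internal (-1.000000, -0.414214); octagon support 1.000000 vs apothem 1.5 → ∈ W
#2 (-1, -3, -2, 0): internal (1.121320, -0.121320); octagon support 1.121320 vs apothem 1.5 → ∈ W
#3 (1, -1, -1, 0): internal (1.707107, 0.292893); octagon support 1.707107 vs apothem 1.5 → ∉ W
#4 (-2, -3, 0, 3): internal (2.242641, 0.000000); octagon support 2.242641 vs apothem 1.5 → ∉ W
#5 (-1, 0, 0, 0): internal (-1.000000, 0.000000); octagon support 1.000000 vs apothem 1.5 → ∈ W
#6 (1, -1, -1, -1): internal (1.000000, -0.414214); octagon support 1.000000 vs apothem 1.5 → ∈ W
#7 (0, 0, 0, 1): internal (0.707107, 0.707107); octagon support 1.000000 vs apothem 1.5 → ∈ W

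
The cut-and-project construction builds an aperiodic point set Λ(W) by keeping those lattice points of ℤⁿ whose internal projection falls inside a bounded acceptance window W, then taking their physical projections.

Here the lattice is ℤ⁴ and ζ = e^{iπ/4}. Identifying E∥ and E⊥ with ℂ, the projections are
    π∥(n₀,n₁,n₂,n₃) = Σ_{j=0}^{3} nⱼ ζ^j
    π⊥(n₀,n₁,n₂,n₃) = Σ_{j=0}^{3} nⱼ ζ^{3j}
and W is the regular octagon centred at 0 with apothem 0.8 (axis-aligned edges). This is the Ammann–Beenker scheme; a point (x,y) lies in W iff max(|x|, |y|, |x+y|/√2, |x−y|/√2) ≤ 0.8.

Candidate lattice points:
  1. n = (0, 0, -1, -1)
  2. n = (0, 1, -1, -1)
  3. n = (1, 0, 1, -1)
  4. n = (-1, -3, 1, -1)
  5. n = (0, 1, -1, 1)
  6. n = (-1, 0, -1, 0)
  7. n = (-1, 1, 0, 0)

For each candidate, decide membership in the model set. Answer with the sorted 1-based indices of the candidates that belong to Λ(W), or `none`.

1

π⊥(n) = n₀ + n₁ζ³ + n₂ζ⁶ + n₃ζ⁹ where ζ = e^{iπ/4}.
#1 (0, 0, -1, -1): internal (-0.70711, 0.29289); octagon support 0.70711 vs apothem 0.8 → ∈ W
#2 (0, 1, -1, -1): internal (-1.41421, 1.00000); octagon support 1.70711 vs apothem 0.8 → ∉ W
#3 (1, 0, 1, -1): internal (0.29289, -1.70711); octagon support 1.70711 vs apothem 0.8 → ∉ W
#4 (-1, -3, 1, -1): internal (0.41421, -3.82843); octagon support 3.82843 vs apothem 0.8 → ∉ W
#5 (0, 1, -1, 1): internal (0.00000, 2.41421); octagon support 2.41421 vs apothem 0.8 → ∉ W
#6 (-1, 0, -1, 0): internal (-1.00000, 1.00000); octagon support 1.41421 vs apothem 0.8 → ∉ W
#7 (-1, 1, 0, 0): internal (-1.70711, 0.70711); octagon support 1.70711 vs apothem 0.8 → ∉ W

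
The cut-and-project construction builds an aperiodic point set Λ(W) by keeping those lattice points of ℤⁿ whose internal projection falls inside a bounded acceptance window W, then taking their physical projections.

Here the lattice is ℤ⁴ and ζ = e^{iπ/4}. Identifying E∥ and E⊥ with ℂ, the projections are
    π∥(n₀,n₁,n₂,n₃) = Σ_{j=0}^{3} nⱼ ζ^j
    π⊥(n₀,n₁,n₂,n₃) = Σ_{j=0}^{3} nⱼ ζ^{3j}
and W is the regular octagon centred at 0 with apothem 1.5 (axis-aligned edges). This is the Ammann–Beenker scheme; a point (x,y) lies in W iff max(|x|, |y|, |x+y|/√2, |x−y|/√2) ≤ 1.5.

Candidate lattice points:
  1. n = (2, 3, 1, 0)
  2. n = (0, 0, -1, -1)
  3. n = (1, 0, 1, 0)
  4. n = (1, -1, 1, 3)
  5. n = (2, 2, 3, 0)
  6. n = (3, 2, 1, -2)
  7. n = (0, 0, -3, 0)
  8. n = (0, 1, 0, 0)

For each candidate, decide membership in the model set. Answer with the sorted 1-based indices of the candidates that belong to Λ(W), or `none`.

1, 2, 3, 6, 8

With ζ = e^{iπ/4} the internal vectors are ζ^0,ζ^3,ζ^6,ζ^9.
candidate 1: n = (2, 3, 1, 0) → π⊥ ≈ (-0.121320, +1.121320); max(|x|,|y|,|x±y|/√2) = 1.121320 ≤ 1.5 ⇒ ∈ W
candidate 2: n = (0, 0, -1, -1) → π⊥ ≈ (-0.707107, +0.292893); max(|x|,|y|,|x±y|/√2) = 0.707107 ≤ 1.5 ⇒ ∈ W
candidate 3: n = (1, 0, 1, 0) → π⊥ ≈ (+1.000000, -1.000000); max(|x|,|y|,|x±y|/√2) = 1.414214 ≤ 1.5 ⇒ ∈ W
candidate 4: n = (1, -1, 1, 3) → π⊥ ≈ (+3.828427, +0.414214); max(|x|,|y|,|x±y|/√2) = 3.828427 > 1.5 ⇒ ∉ W
candidate 5: n = (2, 2, 3, 0) → π⊥ ≈ (+0.585786, -1.585786); max(|x|,|y|,|x±y|/√2) = 1.585786 > 1.5 ⇒ ∉ W
candidate 6: n = (3, 2, 1, -2) → π⊥ ≈ (+0.171573, -1.000000); max(|x|,|y|,|x±y|/√2) = 1.000000 ≤ 1.5 ⇒ ∈ W
candidate 7: n = (0, 0, -3, 0) → π⊥ ≈ (+0.000000, +3.000000); max(|x|,|y|,|x±y|/√2) = 3.000000 > 1.5 ⇒ ∉ W
candidate 8: n = (0, 1, 0, 0) → π⊥ ≈ (-0.707107, +0.707107); max(|x|,|y|,|x±y|/√2) = 1.000000 ≤ 1.5 ⇒ ∈ W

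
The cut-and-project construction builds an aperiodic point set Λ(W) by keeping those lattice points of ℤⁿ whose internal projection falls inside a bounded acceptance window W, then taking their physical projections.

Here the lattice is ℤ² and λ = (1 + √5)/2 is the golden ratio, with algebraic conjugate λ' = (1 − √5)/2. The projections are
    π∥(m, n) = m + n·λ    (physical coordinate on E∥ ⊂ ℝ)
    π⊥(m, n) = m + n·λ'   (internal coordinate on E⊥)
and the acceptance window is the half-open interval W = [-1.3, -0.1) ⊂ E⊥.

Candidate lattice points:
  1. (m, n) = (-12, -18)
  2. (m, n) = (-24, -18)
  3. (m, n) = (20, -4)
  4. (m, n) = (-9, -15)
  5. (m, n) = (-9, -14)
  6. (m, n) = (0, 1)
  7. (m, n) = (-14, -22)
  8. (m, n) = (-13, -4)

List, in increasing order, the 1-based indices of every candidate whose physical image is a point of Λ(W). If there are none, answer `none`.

λ' = (1−√5)/2 ≈ -0.6180.
candidate 1: (m,n)=(-12,-18) → π∥ = -12-18·λ ≈ -41.1246, π⊥ = -12-18·λ' ≈ -0.8754 ∈ [-1.3, -0.1) ⇒ IN Λ
candidate 2: (m,n)=(-24,-18) → π∥ = -24-18·λ ≈ -53.1246, π⊥ = -24-18·λ' ≈ -12.8754 ∉ [-1.3, -0.1) ⇒ out
candidate 3: (m,n)=(20,-4) → π∥ = 20-4·λ ≈ 13.5279, π⊥ = 20-4·λ' ≈ 22.4721 ∉ [-1.3, -0.1) ⇒ out
candidate 4: (m,n)=(-9,-15) → π∥ = -9-15·λ ≈ -33.2705, π⊥ = -9-15·λ' ≈ 0.2705 ∉ [-1.3, -0.1) ⇒ out
candidate 5: (m,n)=(-9,-14) → π∥ = -9-14·λ ≈ -31.6525, π⊥ = -9-14·λ' ≈ -0.3475 ∈ [-1.3, -0.1) ⇒ IN Λ
candidate 6: (m,n)=(0,1) → π∥ = 0+1·λ ≈ 1.6180, π⊥ = 0+1·λ' ≈ -0.6180 ∈ [-1.3, -0.1) ⇒ IN Λ
candidate 7: (m,n)=(-14,-22) → π∥ = -14-22·λ ≈ -49.5967, π⊥ = -14-22·λ' ≈ -0.4033 ∈ [-1.3, -0.1) ⇒ IN Λ
candidate 8: (m,n)=(-13,-4) → π∥ = -13-4·λ ≈ -19.4721, π⊥ = -13-4·λ' ≈ -10.5279 ∉ [-1.3, -0.1) ⇒ out

1, 5, 6, 7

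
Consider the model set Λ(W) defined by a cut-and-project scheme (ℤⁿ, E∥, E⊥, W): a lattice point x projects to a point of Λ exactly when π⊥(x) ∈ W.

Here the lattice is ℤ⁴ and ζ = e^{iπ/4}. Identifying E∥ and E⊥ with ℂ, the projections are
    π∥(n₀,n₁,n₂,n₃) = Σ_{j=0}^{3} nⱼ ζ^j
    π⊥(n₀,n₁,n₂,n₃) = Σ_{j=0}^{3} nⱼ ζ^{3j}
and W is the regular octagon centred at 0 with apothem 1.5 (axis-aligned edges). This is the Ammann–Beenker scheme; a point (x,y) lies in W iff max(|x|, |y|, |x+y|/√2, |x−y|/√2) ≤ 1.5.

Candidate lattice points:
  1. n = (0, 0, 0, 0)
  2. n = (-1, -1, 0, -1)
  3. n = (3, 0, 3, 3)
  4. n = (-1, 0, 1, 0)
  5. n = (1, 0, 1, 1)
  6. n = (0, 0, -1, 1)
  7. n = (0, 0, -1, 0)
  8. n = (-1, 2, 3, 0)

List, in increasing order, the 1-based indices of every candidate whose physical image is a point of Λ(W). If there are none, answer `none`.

1, 4, 7

Internal map: ζ^{3j} for j=0..3 gives (1,0), (−√2/2,√2/2), (0,−1), (√2/2,√2/2).
candidate 1: n = (0, 0, 0, 0) → π⊥ ≈ (+0.000000, +0.000000); max(|x|,|y|,|x±y|/√2) = 0.000000 ≤ 1.5 ⇒ ∈ W
candidate 2: n = (-1, -1, 0, -1) → π⊥ ≈ (-1.000000, -1.414214); max(|x|,|y|,|x±y|/√2) = 1.707107 > 1.5 ⇒ ∉ W
candidate 3: n = (3, 0, 3, 3) → π⊥ ≈ (+5.121320, -0.878680); max(|x|,|y|,|x±y|/√2) = 5.121320 > 1.5 ⇒ ∉ W
candidate 4: n = (-1, 0, 1, 0) → π⊥ ≈ (-1.000000, -1.000000); max(|x|,|y|,|x±y|/√2) = 1.414214 ≤ 1.5 ⇒ ∈ W
candidate 5: n = (1, 0, 1, 1) → π⊥ ≈ (+1.707107, -0.292893); max(|x|,|y|,|x±y|/√2) = 1.707107 > 1.5 ⇒ ∉ W
candidate 6: n = (0, 0, -1, 1) → π⊥ ≈ (+0.707107, +1.707107); max(|x|,|y|,|x±y|/√2) = 1.707107 > 1.5 ⇒ ∉ W
candidate 7: n = (0, 0, -1, 0) → π⊥ ≈ (+0.000000, +1.000000); max(|x|,|y|,|x±y|/√2) = 1.000000 ≤ 1.5 ⇒ ∈ W
candidate 8: n = (-1, 2, 3, 0) → π⊥ ≈ (-2.414214, -1.585786); max(|x|,|y|,|x±y|/√2) = 2.828427 > 1.5 ⇒ ∉ W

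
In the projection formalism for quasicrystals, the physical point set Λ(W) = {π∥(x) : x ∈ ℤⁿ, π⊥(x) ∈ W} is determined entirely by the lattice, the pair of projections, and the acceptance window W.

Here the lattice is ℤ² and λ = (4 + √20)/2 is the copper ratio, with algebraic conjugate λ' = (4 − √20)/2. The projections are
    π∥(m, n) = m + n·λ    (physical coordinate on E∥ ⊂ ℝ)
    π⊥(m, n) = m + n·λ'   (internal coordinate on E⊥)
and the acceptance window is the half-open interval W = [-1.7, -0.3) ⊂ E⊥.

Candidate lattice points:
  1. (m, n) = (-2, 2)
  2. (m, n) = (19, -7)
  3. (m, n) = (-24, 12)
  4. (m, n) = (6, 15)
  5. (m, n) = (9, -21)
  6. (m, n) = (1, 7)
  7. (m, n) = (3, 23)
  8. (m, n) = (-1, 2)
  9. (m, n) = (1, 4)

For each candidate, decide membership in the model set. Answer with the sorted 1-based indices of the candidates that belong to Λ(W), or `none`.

6, 8

Numerically λ ≈ 4.2361 and λ' = −1/λ ≈ -0.2361.
[1] lift (-2,2): star map gives -2.4721; window check -1.7 ≤ -2.4721 < -0.3 is false → out
[2] lift (19,-7): star map gives 20.6525; window check -1.7 ≤ 20.6525 < -0.3 is false → out
[3] lift (-24,12): star map gives -26.8328; window check -1.7 ≤ -26.8328 < -0.3 is false → out
[4] lift (6,15): star map gives 2.4590; window check -1.7 ≤ 2.4590 < -0.3 is false → out
[5] lift (9,-21): star map gives 13.9574; window check -1.7 ≤ 13.9574 < -0.3 is false → out
[6] lift (1,7): star map gives -0.6525; window check -1.7 ≤ -0.6525 < -0.3 is true → IN Λ
[7] lift (3,23): star map gives -2.4296; window check -1.7 ≤ -2.4296 < -0.3 is false → out
[8] lift (-1,2): star map gives -1.4721; window check -1.7 ≤ -1.4721 < -0.3 is true → IN Λ
[9] lift (1,4): star map gives 0.0557; window check -1.7 ≤ 0.0557 < -0.3 is false → out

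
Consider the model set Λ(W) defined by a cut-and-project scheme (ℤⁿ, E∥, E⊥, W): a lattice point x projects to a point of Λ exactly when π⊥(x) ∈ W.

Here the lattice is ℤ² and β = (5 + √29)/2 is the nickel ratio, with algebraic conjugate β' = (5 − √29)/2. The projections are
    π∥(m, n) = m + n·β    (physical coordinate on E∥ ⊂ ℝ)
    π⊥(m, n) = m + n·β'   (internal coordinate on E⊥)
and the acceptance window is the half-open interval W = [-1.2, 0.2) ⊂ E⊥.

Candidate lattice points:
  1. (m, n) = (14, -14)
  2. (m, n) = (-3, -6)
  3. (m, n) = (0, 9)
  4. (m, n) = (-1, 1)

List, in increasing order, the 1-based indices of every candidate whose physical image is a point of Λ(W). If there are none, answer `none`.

Numerically β ≈ 5.1926 and β' = −1/β ≈ -0.1926.
candidate 1: (m,n)=(14,-14) → π∥ = 14-14·β ≈ -58.6962, π⊥ = 14-14·β' ≈ 16.6962 ∉ [-1.2, 0.2) ⇒ out
candidate 2: (m,n)=(-3,-6) → π∥ = -3-6·β ≈ -34.1555, π⊥ = -3-6·β' ≈ -1.8445 ∉ [-1.2, 0.2) ⇒ out
candidate 3: (m,n)=(0,9) → π∥ = 0+9·β ≈ 46.7332, π⊥ = 0+9·β' ≈ -1.7332 ∉ [-1.2, 0.2) ⇒ out
candidate 4: (m,n)=(-1,1) → π∥ = -1+1·β ≈ 4.1926, π⊥ = -1+1·β' ≈ -1.1926 ∈ [-1.2, 0.2) ⇒ IN Λ

4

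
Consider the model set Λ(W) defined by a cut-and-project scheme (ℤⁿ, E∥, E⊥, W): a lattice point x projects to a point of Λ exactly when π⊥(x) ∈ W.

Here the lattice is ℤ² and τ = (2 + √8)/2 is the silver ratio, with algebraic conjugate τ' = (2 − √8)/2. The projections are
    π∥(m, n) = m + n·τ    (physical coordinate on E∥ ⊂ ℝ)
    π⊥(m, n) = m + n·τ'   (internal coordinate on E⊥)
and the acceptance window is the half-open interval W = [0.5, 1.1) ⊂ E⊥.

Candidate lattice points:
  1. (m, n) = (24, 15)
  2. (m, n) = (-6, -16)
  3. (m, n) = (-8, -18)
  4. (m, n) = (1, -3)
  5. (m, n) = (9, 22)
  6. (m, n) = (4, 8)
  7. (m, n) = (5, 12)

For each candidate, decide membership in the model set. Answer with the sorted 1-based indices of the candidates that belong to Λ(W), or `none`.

2, 6

Compute τ' = (2−√8)/2 = -0.414214, so π⊥(m,n) = m -0.414214·n.
candidate 1: (m,n)=(24,15) → π∥ = 24+15·τ ≈ 60.213203, π⊥ = 24+15·τ' ≈ 17.786797 ∉ [0.5, 1.1) ⇒ out
candidate 2: (m,n)=(-6,-16) → π∥ = -6-16·τ ≈ -44.627417, π⊥ = -6-16·τ' ≈ 0.627417 ∈ [0.5, 1.1) ⇒ IN Λ
candidate 3: (m,n)=(-8,-18) → π∥ = -8-18·τ ≈ -51.455844, π⊥ = -8-18·τ' ≈ -0.544156 ∉ [0.5, 1.1) ⇒ out
candidate 4: (m,n)=(1,-3) → π∥ = 1-3·τ ≈ -6.242641, π⊥ = 1-3·τ' ≈ 2.242641 ∉ [0.5, 1.1) ⇒ out
candidate 5: (m,n)=(9,22) → π∥ = 9+22·τ ≈ 62.112698, π⊥ = 9+22·τ' ≈ -0.112698 ∉ [0.5, 1.1) ⇒ out
candidate 6: (m,n)=(4,8) → π∥ = 4+8·τ ≈ 23.313708, π⊥ = 4+8·τ' ≈ 0.686292 ∈ [0.5, 1.1) ⇒ IN Λ
candidate 7: (m,n)=(5,12) → π∥ = 5+12·τ ≈ 33.970563, π⊥ = 5+12·τ' ≈ 0.029437 ∉ [0.5, 1.1) ⇒ out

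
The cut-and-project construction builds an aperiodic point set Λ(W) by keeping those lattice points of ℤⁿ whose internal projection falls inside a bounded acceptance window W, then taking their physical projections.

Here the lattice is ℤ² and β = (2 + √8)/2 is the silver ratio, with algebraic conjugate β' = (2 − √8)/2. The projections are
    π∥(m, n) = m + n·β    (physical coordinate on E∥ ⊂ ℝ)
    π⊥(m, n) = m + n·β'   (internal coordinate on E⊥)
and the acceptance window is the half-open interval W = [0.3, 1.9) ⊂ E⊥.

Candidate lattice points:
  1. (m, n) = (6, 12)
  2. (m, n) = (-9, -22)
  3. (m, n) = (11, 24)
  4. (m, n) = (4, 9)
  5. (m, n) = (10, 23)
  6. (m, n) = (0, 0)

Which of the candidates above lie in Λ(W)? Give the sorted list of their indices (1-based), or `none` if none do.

Numerically β ≈ 2.41421 and β' = −1/β ≈ -0.41421.
#1 (6,12): internal coord 6 + (12)·β' = +1.02944; +1.02944 ∈ [0.3, 1.9) → IN Λ
#2 (-9,-22): internal coord -9 + (-22)·β' = +0.11270; +0.11270 ∉ [0.3, 1.9) → out
#3 (11,24): internal coord 11 + (24)·β' = +1.05887; +1.05887 ∈ [0.3, 1.9) → IN Λ
#4 (4,9): internal coord 4 + (9)·β' = +0.27208; +0.27208 ∉ [0.3, 1.9) → out
#5 (10,23): internal coord 10 + (23)·β' = +0.47309; +0.47309 ∈ [0.3, 1.9) → IN Λ
#6 (0,0): internal coord 0 + (0)·β' = +0.00000; +0.00000 ∉ [0.3, 1.9) → out

1, 3, 5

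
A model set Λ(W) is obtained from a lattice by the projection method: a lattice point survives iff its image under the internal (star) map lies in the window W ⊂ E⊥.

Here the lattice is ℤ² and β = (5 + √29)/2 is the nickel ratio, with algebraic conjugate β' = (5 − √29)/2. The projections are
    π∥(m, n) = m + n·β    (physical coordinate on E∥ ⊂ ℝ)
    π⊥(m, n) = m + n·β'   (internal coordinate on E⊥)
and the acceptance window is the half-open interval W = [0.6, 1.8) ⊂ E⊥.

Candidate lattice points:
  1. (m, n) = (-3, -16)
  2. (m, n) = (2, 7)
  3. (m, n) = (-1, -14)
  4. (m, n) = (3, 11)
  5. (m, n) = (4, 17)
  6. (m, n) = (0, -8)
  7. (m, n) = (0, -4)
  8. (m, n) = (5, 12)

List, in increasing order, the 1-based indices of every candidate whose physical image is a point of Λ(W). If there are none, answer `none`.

Numerically β ≈ 5.1926 and β' = −1/β ≈ -0.1926.
candidate 1: (m,n)=(-3,-16) → π∥ = -3-16·β ≈ -86.0813, π⊥ = -3-16·β' ≈ 0.0813 ∉ [0.6, 1.8) ⇒ out
candidate 2: (m,n)=(2,7) → π∥ = 2+7·β ≈ 38.3481, π⊥ = 2+7·β' ≈ 0.6519 ∈ [0.6, 1.8) ⇒ IN Λ
candidate 3: (m,n)=(-1,-14) → π∥ = -1-14·β ≈ -73.6962, π⊥ = -1-14·β' ≈ 1.6962 ∈ [0.6, 1.8) ⇒ IN Λ
candidate 4: (m,n)=(3,11) → π∥ = 3+11·β ≈ 60.1184, π⊥ = 3+11·β' ≈ 0.8816 ∈ [0.6, 1.8) ⇒ IN Λ
candidate 5: (m,n)=(4,17) → π∥ = 4+17·β ≈ 92.2739, π⊥ = 4+17·β' ≈ 0.7261 ∈ [0.6, 1.8) ⇒ IN Λ
candidate 6: (m,n)=(0,-8) → π∥ = 0-8·β ≈ -41.5407, π⊥ = 0-8·β' ≈ 1.5407 ∈ [0.6, 1.8) ⇒ IN Λ
candidate 7: (m,n)=(0,-4) → π∥ = 0-4·β ≈ -20.7703, π⊥ = 0-4·β' ≈ 0.7703 ∈ [0.6, 1.8) ⇒ IN Λ
candidate 8: (m,n)=(5,12) → π∥ = 5+12·β ≈ 67.3110, π⊥ = 5+12·β' ≈ 2.6890 ∉ [0.6, 1.8) ⇒ out

2, 3, 4, 5, 6, 7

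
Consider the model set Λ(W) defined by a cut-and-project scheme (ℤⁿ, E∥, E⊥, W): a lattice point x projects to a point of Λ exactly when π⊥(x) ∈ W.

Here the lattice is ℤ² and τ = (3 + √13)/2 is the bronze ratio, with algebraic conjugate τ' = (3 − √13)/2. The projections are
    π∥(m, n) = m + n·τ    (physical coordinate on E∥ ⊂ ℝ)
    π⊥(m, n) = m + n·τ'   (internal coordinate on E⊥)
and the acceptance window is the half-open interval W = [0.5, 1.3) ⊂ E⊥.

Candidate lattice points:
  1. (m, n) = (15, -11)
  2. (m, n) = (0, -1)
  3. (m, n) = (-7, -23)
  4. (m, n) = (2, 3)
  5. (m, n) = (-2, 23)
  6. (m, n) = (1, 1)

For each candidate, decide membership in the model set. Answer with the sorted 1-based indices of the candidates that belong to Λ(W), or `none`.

Compute τ' = (3−√13)/2 = -0.30278, so π⊥(m,n) = m -0.30278·n.
candidate 1: (m,n)=(15,-11) → π∥ = 15-11·τ ≈ -21.33053, π⊥ = 15-11·τ' ≈ 18.33053 ∉ [0.5, 1.3) ⇒ out
candidate 2: (m,n)=(0,-1) → π∥ = 0-1·τ ≈ -3.30278, π⊥ = 0-1·τ' ≈ 0.30278 ∉ [0.5, 1.3) ⇒ out
candidate 3: (m,n)=(-7,-23) → π∥ = -7-23·τ ≈ -82.96384, π⊥ = -7-23·τ' ≈ -0.03616 ∉ [0.5, 1.3) ⇒ out
candidate 4: (m,n)=(2,3) → π∥ = 2+3·τ ≈ 11.90833, π⊥ = 2+3·τ' ≈ 1.09167 ∈ [0.5, 1.3) ⇒ IN Λ
candidate 5: (m,n)=(-2,23) → π∥ = -2+23·τ ≈ 73.96384, π⊥ = -2+23·τ' ≈ -8.96384 ∉ [0.5, 1.3) ⇒ out
candidate 6: (m,n)=(1,1) → π∥ = 1+1·τ ≈ 4.30278, π⊥ = 1+1·τ' ≈ 0.69722 ∈ [0.5, 1.3) ⇒ IN Λ

4, 6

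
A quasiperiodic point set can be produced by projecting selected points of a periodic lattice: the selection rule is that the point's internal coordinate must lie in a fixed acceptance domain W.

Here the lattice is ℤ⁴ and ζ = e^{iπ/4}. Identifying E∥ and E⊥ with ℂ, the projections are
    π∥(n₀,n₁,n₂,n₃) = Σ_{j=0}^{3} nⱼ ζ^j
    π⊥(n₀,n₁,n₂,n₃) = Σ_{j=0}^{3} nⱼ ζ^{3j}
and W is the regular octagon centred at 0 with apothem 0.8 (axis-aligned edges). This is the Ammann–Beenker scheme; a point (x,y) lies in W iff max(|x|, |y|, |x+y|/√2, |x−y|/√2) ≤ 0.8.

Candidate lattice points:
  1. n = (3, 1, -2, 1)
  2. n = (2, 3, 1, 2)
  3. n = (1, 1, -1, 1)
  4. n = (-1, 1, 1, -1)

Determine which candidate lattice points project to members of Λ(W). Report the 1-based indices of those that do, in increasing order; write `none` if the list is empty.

none

π⊥(n) = n₀ + n₁ζ³ + n₂ζ⁶ + n₃ζ⁹ where ζ = e^{iπ/4}.
#1 (3, 1, -2, 1): internal (3.0000, 3.4142); octagon support 4.5355 vs apothem 0.8 → ∉ W
#2 (2, 3, 1, 2): internal (1.2929, 2.5355); octagon support 2.7071 vs apothem 0.8 → ∉ W
#3 (1, 1, -1, 1): internal (1.0000, 2.4142); octagon support 2.4142 vs apothem 0.8 → ∉ W
#4 (-1, 1, 1, -1): internal (-2.4142, -1.0000); octagon support 2.4142 vs apothem 0.8 → ∉ W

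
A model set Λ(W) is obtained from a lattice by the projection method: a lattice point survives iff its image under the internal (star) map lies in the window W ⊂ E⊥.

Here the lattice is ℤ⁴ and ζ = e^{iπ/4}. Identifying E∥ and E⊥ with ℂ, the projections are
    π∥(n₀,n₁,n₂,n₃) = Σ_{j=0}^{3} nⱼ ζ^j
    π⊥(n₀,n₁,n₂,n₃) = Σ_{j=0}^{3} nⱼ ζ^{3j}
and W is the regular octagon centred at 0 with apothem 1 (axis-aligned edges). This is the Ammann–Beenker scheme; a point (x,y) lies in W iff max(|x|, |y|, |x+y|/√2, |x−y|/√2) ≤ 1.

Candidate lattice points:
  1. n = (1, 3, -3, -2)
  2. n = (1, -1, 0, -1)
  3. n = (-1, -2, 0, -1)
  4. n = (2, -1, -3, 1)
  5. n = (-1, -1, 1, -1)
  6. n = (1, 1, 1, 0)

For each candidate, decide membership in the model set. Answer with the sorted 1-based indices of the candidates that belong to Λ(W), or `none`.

π⊥(n) = n₀ + n₁ζ³ + n₂ζ⁶ + n₃ζ⁹ where ζ = e^{iπ/4}.
candidate 1: n = (1, 3, -3, -2) → π⊥ ≈ (-2.535534, +3.707107); max(|x|,|y|,|x±y|/√2) = 4.414214 > 1 ⇒ ∉ W
candidate 2: n = (1, -1, 0, -1) → π⊥ ≈ (+1.000000, -1.414214); max(|x|,|y|,|x±y|/√2) = 1.707107 > 1 ⇒ ∉ W
candidate 3: n = (-1, -2, 0, -1) → π⊥ ≈ (-0.292893, -2.121320); max(|x|,|y|,|x±y|/√2) = 2.121320 > 1 ⇒ ∉ W
candidate 4: n = (2, -1, -3, 1) → π⊥ ≈ (+3.414214, +3.000000); max(|x|,|y|,|x±y|/√2) = 4.535534 > 1 ⇒ ∉ W
candidate 5: n = (-1, -1, 1, -1) → π⊥ ≈ (-1.000000, -2.414214); max(|x|,|y|,|x±y|/√2) = 2.414214 > 1 ⇒ ∉ W
candidate 6: n = (1, 1, 1, 0) → π⊥ ≈ (+0.292893, -0.292893); max(|x|,|y|,|x±y|/√2) = 0.414214 ≤ 1 ⇒ ∈ W

6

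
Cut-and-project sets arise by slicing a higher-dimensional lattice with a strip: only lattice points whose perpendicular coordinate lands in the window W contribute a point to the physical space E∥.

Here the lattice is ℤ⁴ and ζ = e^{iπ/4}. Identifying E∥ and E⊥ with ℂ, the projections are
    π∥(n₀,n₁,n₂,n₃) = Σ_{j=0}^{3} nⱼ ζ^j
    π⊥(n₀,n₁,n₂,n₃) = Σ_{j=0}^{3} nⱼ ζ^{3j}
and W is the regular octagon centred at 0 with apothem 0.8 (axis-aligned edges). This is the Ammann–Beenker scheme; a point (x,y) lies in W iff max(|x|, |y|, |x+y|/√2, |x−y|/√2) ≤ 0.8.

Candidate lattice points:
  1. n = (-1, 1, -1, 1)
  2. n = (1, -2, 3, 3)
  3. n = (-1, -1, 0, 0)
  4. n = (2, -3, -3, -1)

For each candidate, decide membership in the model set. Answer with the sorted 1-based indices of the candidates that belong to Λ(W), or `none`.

π⊥(n) = n₀ + n₁ζ³ + n₂ζ⁶ + n₃ζ⁹ where ζ = e^{iπ/4}.
#1 (-1, 1, -1, 1): internal (-1.00000, 2.41421); octagon support 2.41421 vs apothem 0.8 → ∉ W
#2 (1, -2, 3, 3): internal (4.53553, -2.29289); octagon support 4.82843 vs apothem 0.8 → ∉ W
#3 (-1, -1, 0, 0): internal (-0.29289, -0.70711); octagon support 0.70711 vs apothem 0.8 → ∈ W
#4 (2, -3, -3, -1): internal (3.41421, 0.17157); octagon support 3.41421 vs apothem 0.8 → ∉ W

3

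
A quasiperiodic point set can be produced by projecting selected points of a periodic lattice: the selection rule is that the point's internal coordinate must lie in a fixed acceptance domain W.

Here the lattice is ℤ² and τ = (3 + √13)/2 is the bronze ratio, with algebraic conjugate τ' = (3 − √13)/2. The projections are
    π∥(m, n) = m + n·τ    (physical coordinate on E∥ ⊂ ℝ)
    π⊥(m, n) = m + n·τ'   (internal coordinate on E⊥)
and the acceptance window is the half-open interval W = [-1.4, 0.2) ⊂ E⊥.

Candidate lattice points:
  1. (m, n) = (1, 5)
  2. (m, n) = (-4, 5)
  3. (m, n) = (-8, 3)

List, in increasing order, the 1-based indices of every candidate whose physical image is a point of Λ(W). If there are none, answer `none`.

1

Compute τ' = (3−√13)/2 = -0.30278, so π⊥(m,n) = m -0.30278·n.
candidate 1: (m,n)=(1,5) → π∥ = 1+5·τ ≈ 17.51388, π⊥ = 1+5·τ' ≈ -0.51388 ∈ [-1.4, 0.2) ⇒ IN Λ
candidate 2: (m,n)=(-4,5) → π∥ = -4+5·τ ≈ 12.51388, π⊥ = -4+5·τ' ≈ -5.51388 ∉ [-1.4, 0.2) ⇒ out
candidate 3: (m,n)=(-8,3) → π∥ = -8+3·τ ≈ 1.90833, π⊥ = -8+3·τ' ≈ -8.90833 ∉ [-1.4, 0.2) ⇒ out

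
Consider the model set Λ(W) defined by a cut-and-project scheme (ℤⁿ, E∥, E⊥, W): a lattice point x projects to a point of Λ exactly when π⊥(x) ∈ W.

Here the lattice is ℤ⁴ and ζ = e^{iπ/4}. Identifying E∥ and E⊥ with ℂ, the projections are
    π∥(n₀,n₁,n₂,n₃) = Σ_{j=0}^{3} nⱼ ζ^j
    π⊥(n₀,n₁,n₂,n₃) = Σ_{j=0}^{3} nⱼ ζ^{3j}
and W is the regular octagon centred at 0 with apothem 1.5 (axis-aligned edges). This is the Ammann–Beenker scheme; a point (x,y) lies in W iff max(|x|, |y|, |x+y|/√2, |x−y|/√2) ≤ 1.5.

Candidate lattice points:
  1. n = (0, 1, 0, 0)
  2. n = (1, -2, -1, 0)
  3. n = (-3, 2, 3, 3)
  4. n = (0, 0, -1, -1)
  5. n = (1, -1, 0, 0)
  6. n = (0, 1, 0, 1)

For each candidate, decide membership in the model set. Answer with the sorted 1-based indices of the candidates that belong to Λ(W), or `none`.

π⊥(n) = n₀ + n₁ζ³ + n₂ζ⁶ + n₃ζ⁹ where ζ = e^{iπ/4}.
#1 (0, 1, 0, 0): internal (-0.7071, 0.7071); octagon support 1.0000 vs apothem 1.5 → ∈ W
#2 (1, -2, -1, 0): internal (2.4142, -0.4142); octagon support 2.4142 vs apothem 1.5 → ∉ W
#3 (-3, 2, 3, 3): internal (-2.2929, 0.5355); octagon support 2.2929 vs apothem 1.5 → ∉ W
#4 (0, 0, -1, -1): internal (-0.7071, 0.2929); octagon support 0.7071 vs apothem 1.5 → ∈ W
#5 (1, -1, 0, 0): internal (1.7071, -0.7071); octagon support 1.7071 vs apothem 1.5 → ∉ W
#6 (0, 1, 0, 1): internal (0.0000, 1.4142); octagon support 1.4142 vs apothem 1.5 → ∈ W

1, 4, 6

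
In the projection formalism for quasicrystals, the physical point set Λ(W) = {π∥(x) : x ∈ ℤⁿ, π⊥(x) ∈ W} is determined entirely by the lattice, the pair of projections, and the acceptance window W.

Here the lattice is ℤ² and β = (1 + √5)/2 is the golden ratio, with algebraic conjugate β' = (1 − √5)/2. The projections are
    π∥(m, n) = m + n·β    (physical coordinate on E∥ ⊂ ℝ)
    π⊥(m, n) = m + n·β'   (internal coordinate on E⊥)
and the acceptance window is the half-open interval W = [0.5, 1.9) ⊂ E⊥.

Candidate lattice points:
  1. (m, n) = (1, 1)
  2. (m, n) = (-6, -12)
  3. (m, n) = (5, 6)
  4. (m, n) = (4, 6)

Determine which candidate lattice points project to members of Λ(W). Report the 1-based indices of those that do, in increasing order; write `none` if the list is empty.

Compute β' = (1−√5)/2 = -0.61803, so π⊥(m,n) = m -0.61803·n.
candidate 1: (m,n)=(1,1) → π∥ = 1+1·β ≈ 2.61803, π⊥ = 1+1·β' ≈ 0.38197 ∉ [0.5, 1.9) ⇒ out
candidate 2: (m,n)=(-6,-12) → π∥ = -6-12·β ≈ -25.41641, π⊥ = -6-12·β' ≈ 1.41641 ∈ [0.5, 1.9) ⇒ IN Λ
candidate 3: (m,n)=(5,6) → π∥ = 5+6·β ≈ 14.70820, π⊥ = 5+6·β' ≈ 1.29180 ∈ [0.5, 1.9) ⇒ IN Λ
candidate 4: (m,n)=(4,6) → π∥ = 4+6·β ≈ 13.70820, π⊥ = 4+6·β' ≈ 0.29180 ∉ [0.5, 1.9) ⇒ out

2, 3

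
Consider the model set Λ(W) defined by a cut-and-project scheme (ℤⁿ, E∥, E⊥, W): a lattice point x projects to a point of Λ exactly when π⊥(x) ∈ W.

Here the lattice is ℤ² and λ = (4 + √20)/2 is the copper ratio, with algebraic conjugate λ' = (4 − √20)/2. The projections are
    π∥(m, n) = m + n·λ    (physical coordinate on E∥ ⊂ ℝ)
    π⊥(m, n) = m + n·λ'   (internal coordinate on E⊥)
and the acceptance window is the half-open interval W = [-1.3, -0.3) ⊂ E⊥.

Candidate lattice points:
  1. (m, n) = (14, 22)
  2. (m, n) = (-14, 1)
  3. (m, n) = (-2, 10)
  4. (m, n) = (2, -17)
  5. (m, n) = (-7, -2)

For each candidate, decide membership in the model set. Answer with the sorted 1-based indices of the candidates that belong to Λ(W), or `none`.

none

Compute λ' = (4−√20)/2 = -0.23607, so π⊥(m,n) = m -0.23607·n.
[1] lift (14,22): star map gives 8.80650; window check -1.3 ≤ 8.80650 < -0.3 is false → out
[2] lift (-14,1): star map gives -14.23607; window check -1.3 ≤ -14.23607 < -0.3 is false → out
[3] lift (-2,10): star map gives -4.36068; window check -1.3 ≤ -4.36068 < -0.3 is false → out
[4] lift (2,-17): star map gives 6.01316; window check -1.3 ≤ 6.01316 < -0.3 is false → out
[5] lift (-7,-2): star map gives -6.52786; window check -1.3 ≤ -6.52786 < -0.3 is false → out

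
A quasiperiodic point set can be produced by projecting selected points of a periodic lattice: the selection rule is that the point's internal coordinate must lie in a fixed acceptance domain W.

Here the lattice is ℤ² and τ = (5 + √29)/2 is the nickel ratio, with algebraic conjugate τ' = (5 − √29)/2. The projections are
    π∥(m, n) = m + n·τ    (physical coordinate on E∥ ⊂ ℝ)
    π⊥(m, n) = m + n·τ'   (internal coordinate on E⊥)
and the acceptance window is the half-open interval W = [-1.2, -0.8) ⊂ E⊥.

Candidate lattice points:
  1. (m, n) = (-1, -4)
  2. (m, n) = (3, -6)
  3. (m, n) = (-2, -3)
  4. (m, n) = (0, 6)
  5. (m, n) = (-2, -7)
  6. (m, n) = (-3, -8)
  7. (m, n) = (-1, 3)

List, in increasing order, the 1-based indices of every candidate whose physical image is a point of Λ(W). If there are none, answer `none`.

4

Compute τ' = (5−√29)/2 = -0.19258, so π⊥(m,n) = m -0.19258·n.
candidate 1: (m,n)=(-1,-4) → π∥ = -1-4·τ ≈ -21.77033, π⊥ = -1-4·τ' ≈ -0.22967 ∉ [-1.2, -0.8) ⇒ out
candidate 2: (m,n)=(3,-6) → π∥ = 3-6·τ ≈ -28.15549, π⊥ = 3-6·τ' ≈ 4.15549 ∉ [-1.2, -0.8) ⇒ out
candidate 3: (m,n)=(-2,-3) → π∥ = -2-3·τ ≈ -17.57775, π⊥ = -2-3·τ' ≈ -1.42225 ∉ [-1.2, -0.8) ⇒ out
candidate 4: (m,n)=(0,6) → π∥ = 0+6·τ ≈ 31.15549, π⊥ = 0+6·τ' ≈ -1.15549 ∈ [-1.2, -0.8) ⇒ IN Λ
candidate 5: (m,n)=(-2,-7) → π∥ = -2-7·τ ≈ -38.34808, π⊥ = -2-7·τ' ≈ -0.65192 ∉ [-1.2, -0.8) ⇒ out
candidate 6: (m,n)=(-3,-8) → π∥ = -3-8·τ ≈ -44.54066, π⊥ = -3-8·τ' ≈ -1.45934 ∉ [-1.2, -0.8) ⇒ out
candidate 7: (m,n)=(-1,3) → π∥ = -1+3·τ ≈ 14.57775, π⊥ = -1+3·τ' ≈ -1.57775 ∉ [-1.2, -0.8) ⇒ out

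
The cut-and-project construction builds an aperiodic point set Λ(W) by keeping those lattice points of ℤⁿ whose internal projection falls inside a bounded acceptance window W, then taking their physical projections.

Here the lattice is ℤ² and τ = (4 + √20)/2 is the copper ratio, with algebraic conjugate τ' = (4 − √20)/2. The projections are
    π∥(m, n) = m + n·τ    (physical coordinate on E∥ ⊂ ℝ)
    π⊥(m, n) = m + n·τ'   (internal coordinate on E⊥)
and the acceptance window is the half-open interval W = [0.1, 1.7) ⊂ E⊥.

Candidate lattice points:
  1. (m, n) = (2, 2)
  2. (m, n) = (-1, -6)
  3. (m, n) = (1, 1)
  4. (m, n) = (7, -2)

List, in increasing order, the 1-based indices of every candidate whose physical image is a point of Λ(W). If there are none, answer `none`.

Numerically τ ≈ 4.2361 and τ' = −1/τ ≈ -0.2361.
candidate 1: (m,n)=(2,2) → π∥ = 2+2·τ ≈ 10.4721, π⊥ = 2+2·τ' ≈ 1.5279 ∈ [0.1, 1.7) ⇒ IN Λ
candidate 2: (m,n)=(-1,-6) → π∥ = -1-6·τ ≈ -26.4164, π⊥ = -1-6·τ' ≈ 0.4164 ∈ [0.1, 1.7) ⇒ IN Λ
candidate 3: (m,n)=(1,1) → π∥ = 1+1·τ ≈ 5.2361, π⊥ = 1+1·τ' ≈ 0.7639 ∈ [0.1, 1.7) ⇒ IN Λ
candidate 4: (m,n)=(7,-2) → π∥ = 7-2·τ ≈ -1.4721, π⊥ = 7-2·τ' ≈ 7.4721 ∉ [0.1, 1.7) ⇒ out

1, 2, 3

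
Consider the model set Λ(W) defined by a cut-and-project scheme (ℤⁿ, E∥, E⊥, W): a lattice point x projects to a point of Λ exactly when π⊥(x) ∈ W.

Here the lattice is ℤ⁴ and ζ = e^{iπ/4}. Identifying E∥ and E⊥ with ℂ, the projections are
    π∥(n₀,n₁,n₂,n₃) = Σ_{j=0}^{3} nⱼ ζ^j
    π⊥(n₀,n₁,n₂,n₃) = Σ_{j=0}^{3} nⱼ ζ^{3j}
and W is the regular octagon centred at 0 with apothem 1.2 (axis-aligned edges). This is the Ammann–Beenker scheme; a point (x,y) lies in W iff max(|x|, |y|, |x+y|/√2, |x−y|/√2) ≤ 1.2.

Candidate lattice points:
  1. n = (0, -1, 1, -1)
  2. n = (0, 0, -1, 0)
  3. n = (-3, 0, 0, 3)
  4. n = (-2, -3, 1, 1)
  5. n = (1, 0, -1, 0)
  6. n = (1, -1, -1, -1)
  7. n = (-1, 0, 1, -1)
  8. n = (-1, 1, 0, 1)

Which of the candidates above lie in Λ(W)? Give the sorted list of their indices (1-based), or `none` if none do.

Internal map: ζ^{3j} for j=0..3 gives (1,0), (−√2/2,√2/2), (0,−1), (√2/2,√2/2).
candidate 1: n = (0, -1, 1, -1) → π⊥ ≈ (+0.00000, -2.41421); max(|x|,|y|,|x±y|/√2) = 2.41421 > 1.2 ⇒ ∉ W
candidate 2: n = (0, 0, -1, 0) → π⊥ ≈ (+0.00000, +1.00000); max(|x|,|y|,|x±y|/√2) = 1.00000 ≤ 1.2 ⇒ ∈ W
candidate 3: n = (-3, 0, 0, 3) → π⊥ ≈ (-0.87868, +2.12132); max(|x|,|y|,|x±y|/√2) = 2.12132 > 1.2 ⇒ ∉ W
candidate 4: n = (-2, -3, 1, 1) → π⊥ ≈ (+0.82843, -2.41421); max(|x|,|y|,|x±y|/√2) = 2.41421 > 1.2 ⇒ ∉ W
candidate 5: n = (1, 0, -1, 0) → π⊥ ≈ (+1.00000, +1.00000); max(|x|,|y|,|x±y|/√2) = 1.41421 > 1.2 ⇒ ∉ W
candidate 6: n = (1, -1, -1, -1) → π⊥ ≈ (+1.00000, -0.41421); max(|x|,|y|,|x±y|/√2) = 1.00000 ≤ 1.2 ⇒ ∈ W
candidate 7: n = (-1, 0, 1, -1) → π⊥ ≈ (-1.70711, -1.70711); max(|x|,|y|,|x±y|/√2) = 2.41421 > 1.2 ⇒ ∉ W
candidate 8: n = (-1, 1, 0, 1) → π⊥ ≈ (-1.00000, +1.41421); max(|x|,|y|,|x±y|/√2) = 1.70711 > 1.2 ⇒ ∉ W

2, 6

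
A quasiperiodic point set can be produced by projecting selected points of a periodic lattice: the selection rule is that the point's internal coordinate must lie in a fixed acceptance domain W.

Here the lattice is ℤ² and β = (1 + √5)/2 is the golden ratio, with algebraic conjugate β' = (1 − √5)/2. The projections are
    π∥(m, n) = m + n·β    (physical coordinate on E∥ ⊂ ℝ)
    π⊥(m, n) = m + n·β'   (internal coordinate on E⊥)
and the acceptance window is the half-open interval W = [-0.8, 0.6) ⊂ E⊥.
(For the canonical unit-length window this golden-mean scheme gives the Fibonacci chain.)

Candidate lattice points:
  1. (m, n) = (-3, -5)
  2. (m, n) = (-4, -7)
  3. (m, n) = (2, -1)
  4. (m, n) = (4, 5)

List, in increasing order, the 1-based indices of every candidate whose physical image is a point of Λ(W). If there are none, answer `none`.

Numerically β ≈ 1.6180 and β' = −1/β ≈ -0.6180.
#1 (-3,-5): internal coord -3 + (-5)·β' = +0.0902; +0.0902 ∈ [-0.8, 0.6) → IN Λ
#2 (-4,-7): internal coord -4 + (-7)·β' = +0.3262; +0.3262 ∈ [-0.8, 0.6) → IN Λ
#3 (2,-1): internal coord 2 + (-1)·β' = +2.6180; +2.6180 ∉ [-0.8, 0.6) → out
#4 (4,5): internal coord 4 + (5)·β' = +0.9098; +0.9098 ∉ [-0.8, 0.6) → out

1, 2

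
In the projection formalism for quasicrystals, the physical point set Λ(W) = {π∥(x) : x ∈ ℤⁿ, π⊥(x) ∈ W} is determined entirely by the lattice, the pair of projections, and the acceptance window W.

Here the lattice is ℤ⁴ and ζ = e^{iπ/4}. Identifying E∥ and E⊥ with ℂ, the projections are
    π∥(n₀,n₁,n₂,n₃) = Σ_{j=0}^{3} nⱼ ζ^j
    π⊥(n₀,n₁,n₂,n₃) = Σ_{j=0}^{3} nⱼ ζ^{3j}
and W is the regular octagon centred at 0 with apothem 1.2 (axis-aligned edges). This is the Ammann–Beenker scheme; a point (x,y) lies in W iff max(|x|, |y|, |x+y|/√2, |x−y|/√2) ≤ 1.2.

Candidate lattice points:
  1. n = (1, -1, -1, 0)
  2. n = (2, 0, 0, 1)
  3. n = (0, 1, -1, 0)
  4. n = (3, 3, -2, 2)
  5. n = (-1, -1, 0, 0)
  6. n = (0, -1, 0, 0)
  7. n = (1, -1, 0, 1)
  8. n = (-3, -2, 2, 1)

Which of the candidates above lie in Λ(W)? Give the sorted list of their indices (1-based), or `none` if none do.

5, 6

With ζ = e^{iπ/4} the internal vectors are ζ^0,ζ^3,ζ^6,ζ^9.
#1 (1, -1, -1, 0): internal (1.70711, 0.29289); octagon support 1.70711 vs apothem 1.2 → ∉ W
#2 (2, 0, 0, 1): internal (2.70711, 0.70711); octagon support 2.70711 vs apothem 1.2 → ∉ W
#3 (0, 1, -1, 0): internal (-0.70711, 1.70711); octagon support 1.70711 vs apothem 1.2 → ∉ W
#4 (3, 3, -2, 2): internal (2.29289, 5.53553); octagon support 5.53553 vs apothem 1.2 → ∉ W
#5 (-1, -1, 0, 0): internal (-0.29289, -0.70711); octagon support 0.70711 vs apothem 1.2 → ∈ W
#6 (0, -1, 0, 0): internal (0.70711, -0.70711); octagon support 1.00000 vs apothem 1.2 → ∈ W
#7 (1, -1, 0, 1): internal (2.41421, 0.00000); octagon support 2.41421 vs apothem 1.2 → ∉ W
#8 (-3, -2, 2, 1): internal (-0.87868, -2.70711); octagon support 2.70711 vs apothem 1.2 → ∉ W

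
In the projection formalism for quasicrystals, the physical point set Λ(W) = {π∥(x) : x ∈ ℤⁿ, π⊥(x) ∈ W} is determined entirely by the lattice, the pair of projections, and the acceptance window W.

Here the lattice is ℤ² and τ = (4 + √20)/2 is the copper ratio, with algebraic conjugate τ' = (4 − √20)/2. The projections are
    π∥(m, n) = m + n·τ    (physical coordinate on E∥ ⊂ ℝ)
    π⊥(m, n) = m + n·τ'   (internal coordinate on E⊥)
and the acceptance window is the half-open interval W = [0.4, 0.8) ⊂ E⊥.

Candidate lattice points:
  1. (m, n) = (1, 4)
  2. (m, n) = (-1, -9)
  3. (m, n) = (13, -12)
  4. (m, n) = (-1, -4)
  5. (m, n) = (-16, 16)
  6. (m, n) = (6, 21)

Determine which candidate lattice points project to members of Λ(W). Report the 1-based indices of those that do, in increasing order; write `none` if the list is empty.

none

τ' = (4−√20)/2 ≈ -0.23607.
#1 (1,4): internal coord 1 + (4)·τ' = +0.05573; +0.05573 ∉ [0.4, 0.8) → out
#2 (-1,-9): internal coord -1 + (-9)·τ' = +1.12461; +1.12461 ∉ [0.4, 0.8) → out
#3 (13,-12): internal coord 13 + (-12)·τ' = +15.83282; +15.83282 ∉ [0.4, 0.8) → out
#4 (-1,-4): internal coord -1 + (-4)·τ' = -0.05573; -0.05573 ∉ [0.4, 0.8) → out
#5 (-16,16): internal coord -16 + (16)·τ' = -19.77709; -19.77709 ∉ [0.4, 0.8) → out
#6 (6,21): internal coord 6 + (21)·τ' = +1.04257; +1.04257 ∉ [0.4, 0.8) → out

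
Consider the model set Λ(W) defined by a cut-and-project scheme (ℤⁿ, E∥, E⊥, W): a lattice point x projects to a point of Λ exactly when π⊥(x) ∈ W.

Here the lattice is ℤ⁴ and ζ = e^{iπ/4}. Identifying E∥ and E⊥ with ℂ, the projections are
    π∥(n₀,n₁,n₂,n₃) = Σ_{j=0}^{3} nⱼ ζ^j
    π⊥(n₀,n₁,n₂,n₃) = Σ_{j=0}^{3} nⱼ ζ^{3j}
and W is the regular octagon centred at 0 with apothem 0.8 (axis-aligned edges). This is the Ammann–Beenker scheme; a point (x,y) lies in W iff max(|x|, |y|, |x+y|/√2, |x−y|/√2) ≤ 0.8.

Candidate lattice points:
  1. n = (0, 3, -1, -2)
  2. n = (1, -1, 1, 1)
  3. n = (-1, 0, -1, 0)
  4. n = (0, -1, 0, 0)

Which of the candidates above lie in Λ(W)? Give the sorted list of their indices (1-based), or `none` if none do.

π⊥(n) = n₀ + n₁ζ³ + n₂ζ⁶ + n₃ζ⁹ where ζ = e^{iπ/4}.
#1 (0, 3, -1, -2): internal (-3.535534, 1.707107); octagon support 3.707107 vs apothem 0.8 → ∉ W
#2 (1, -1, 1, 1): internal (2.414214, -1.000000); octagon support 2.414214 vs apothem 0.8 → ∉ W
#3 (-1, 0, -1, 0): internal (-1.000000, 1.000000); octagon support 1.414214 vs apothem 0.8 → ∉ W
#4 (0, -1, 0, 0): internal (0.707107, -0.707107); octagon support 1.000000 vs apothem 0.8 → ∉ W

none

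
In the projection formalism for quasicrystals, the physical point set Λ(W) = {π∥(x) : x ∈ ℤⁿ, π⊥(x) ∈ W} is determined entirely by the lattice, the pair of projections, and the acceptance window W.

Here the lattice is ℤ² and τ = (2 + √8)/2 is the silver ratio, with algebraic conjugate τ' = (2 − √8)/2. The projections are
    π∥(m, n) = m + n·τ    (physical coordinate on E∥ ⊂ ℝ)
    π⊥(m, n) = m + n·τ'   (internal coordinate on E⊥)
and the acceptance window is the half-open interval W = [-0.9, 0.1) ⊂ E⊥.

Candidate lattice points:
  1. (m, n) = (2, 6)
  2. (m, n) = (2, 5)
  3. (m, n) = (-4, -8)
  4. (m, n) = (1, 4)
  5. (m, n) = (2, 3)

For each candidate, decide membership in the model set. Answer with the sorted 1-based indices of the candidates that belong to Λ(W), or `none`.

Numerically τ ≈ 2.41421 and τ' = −1/τ ≈ -0.41421.
[1] lift (2,6): star map gives -0.48528; window check -0.9 ≤ -0.48528 < 0.1 is true → IN Λ
[2] lift (2,5): star map gives -0.07107; window check -0.9 ≤ -0.07107 < 0.1 is true → IN Λ
[3] lift (-4,-8): star map gives -0.68629; window check -0.9 ≤ -0.68629 < 0.1 is true → IN Λ
[4] lift (1,4): star map gives -0.65685; window check -0.9 ≤ -0.65685 < 0.1 is true → IN Λ
[5] lift (2,3): star map gives 0.75736; window check -0.9 ≤ 0.75736 < 0.1 is false → out

1, 2, 3, 4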